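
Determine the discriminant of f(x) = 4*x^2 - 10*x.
Δ = 100

For a quadratic a x^2 + b x + c the discriminant is Δ = b^2 - 4ac = (-10)^2 - 4*(4)*(0) = 100 - (0) = 100.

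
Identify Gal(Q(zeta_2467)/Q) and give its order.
|Gal(Q(zeta_2467)/Q)| = phi(2467) = 2466; group ≅ (Z/2467Z)^* ≅ Z/2466Z

The n-th cyclotomic polynomial Φ_2467(x) is the minimal polynomial of zeta_2467 over Q and has degree phi(2467) = 2466. So Q(zeta_2467) is a degree-2466 Galois extension with Galois group (Z/2467Z)^*. (Z/2467Z)^* is cyclic since 2467 is an odd prime power (or 4). Hence Gal(Q(zeta_2467)/Q) ≅ Z/2466Z.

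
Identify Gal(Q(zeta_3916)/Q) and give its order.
|Gal(Q(zeta_3916)/Q)| = phi(3916) = 1760; group ≅ (Z/3916Z)^* ≅ Z/2Z × Z/10Z × Z/88Z

The n-th cyclotomic polynomial Φ_3916(x) is the minimal polynomial of zeta_3916 over Q and has degree phi(3916) = 1760. So Q(zeta_3916) is a degree-1760 Galois extension with Galois group (Z/3916Z)^*. By CRT, (Z/3916Z)^* ≅ (Z/4Z)^* × (Z/11Z)^* × (Z/89Z)^*. Each prime-power unit group is (Z/4Z)^* ≅ Z/2Z; (Z/11Z)^* ≅ Z/10Z; (Z/89Z)^* ≅ Z/88Z. Hence Gal(Q(zeta_3916)/Q) ≅ Z/2Z × Z/10Z × Z/88Z.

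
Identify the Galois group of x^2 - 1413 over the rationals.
Gal(K/Q) = Z/2Z (cyclic of order 2)

x^2 - 1413 is irreducible over Q since 1413 is not a rational square. The splitting field Q(sqrt(1413)) has degree 2 over Q, and its unique nontrivial automorphism is sqrt(1413) ↦ -sqrt(1413). Hence Gal(Q(sqrt(1413))/Q) = Z/2Z.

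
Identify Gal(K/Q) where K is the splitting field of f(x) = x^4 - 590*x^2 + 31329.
Gal(K/Q) = Z/2Z (cyclic of order 2)

f factors as (x^2 - 531)(x^2 - 59), so the splitting field is K = Q(sqrt(531), sqrt(59)). The squarefree part of 531 is 59 and the squarefree part of 59 is also 59, so sqrt(531) and sqrt(59) are both rational multiples of sqrt(59). Hence Q(sqrt(531)) = Q(sqrt(59)) = Q(sqrt(59)), and the splitting field collapses to a single degree-2 extension with Galois group Z/2Z.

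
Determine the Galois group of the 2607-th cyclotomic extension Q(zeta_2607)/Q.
|Gal(Q(zeta_2607)/Q)| = phi(2607) = 1560; group ≅ (Z/2607Z)^* ≅ Z/2Z × Z/10Z × Z/78Z

The n-th cyclotomic polynomial Φ_2607(x) is the minimal polynomial of zeta_2607 over Q and has degree phi(2607) = 1560. So Q(zeta_2607) is a degree-1560 Galois extension with Galois group (Z/2607Z)^*. By CRT, (Z/2607Z)^* ≅ (Z/3Z)^* × (Z/11Z)^* × (Z/79Z)^*. Each prime-power unit group is (Z/3Z)^* ≅ Z/2Z; (Z/11Z)^* ≅ Z/10Z; (Z/79Z)^* ≅ Z/78Z. Hence Gal(Q(zeta_2607)/Q) ≅ Z/2Z × Z/10Z × Z/78Z.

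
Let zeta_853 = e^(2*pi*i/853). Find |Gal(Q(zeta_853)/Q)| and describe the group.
|Gal(Q(zeta_853)/Q)| = phi(853) = 852; group ≅ (Z/853Z)^* ≅ Z/852Z

The n-th cyclotomic polynomial Φ_853(x) is the minimal polynomial of zeta_853 over Q and has degree phi(853) = 852. So Q(zeta_853) is a degree-852 Galois extension with Galois group (Z/853Z)^*. (Z/853Z)^* is cyclic since 853 is an odd prime power (or 4). Hence Gal(Q(zeta_853)/Q) ≅ Z/852Z.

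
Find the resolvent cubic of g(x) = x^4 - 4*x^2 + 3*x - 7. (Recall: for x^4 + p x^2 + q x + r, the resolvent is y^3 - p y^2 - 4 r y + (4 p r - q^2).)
h(y) = y^3 + 4*y^2 + 28*y + 103

Identify coefficients: p = -4, q = 3, r = -7.
Plug into h(y) = y^3 - p y^2 - 4 r y + (4 p r - q^2):
  h(y) = y^3 - (-4) y^2 - 4*(-7) y + (4*(-4)*(-7) - (3)^2)
       = y^3 + (4) y^2 + (28) y + (103).
Simplifying: h(y) = y^3 + 4*y^2 + 28*y + 103.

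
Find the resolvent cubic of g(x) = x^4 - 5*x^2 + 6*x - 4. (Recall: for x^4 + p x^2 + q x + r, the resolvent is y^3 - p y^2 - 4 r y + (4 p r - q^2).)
h(y) = y^3 + 5*y^2 + 16*y + 44

Identify coefficients: p = -5, q = 6, r = -4.
Plug into h(y) = y^3 - p y^2 - 4 r y + (4 p r - q^2):
  h(y) = y^3 - (-5) y^2 - 4*(-4) y + (4*(-5)*(-4) - (6)^2)
       = y^3 + (5) y^2 + (16) y + (44).
Simplifying: h(y) = y^3 + 5*y^2 + 16*y + 44.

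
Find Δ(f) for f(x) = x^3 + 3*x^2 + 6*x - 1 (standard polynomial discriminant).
Δ = -783

For x^3 + a x^2 + b x + c the discriminant is Δ = 18 a b c - 4 a^3 c + a^2 b^2 - 4 b^3 - 27 c^2.
Plug a = 3, b = 6, c = -1:
  18*(3)*(6)*(-1) - 4*(3)^3*(-1) + (3)^2*(6)^2 - 4*(6)^3 - 27*(-1)^2
  = -324 + (108) + 324 + (-864) + (-27)
  = -783.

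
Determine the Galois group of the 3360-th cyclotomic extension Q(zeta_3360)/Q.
|Gal(Q(zeta_3360)/Q)| = phi(3360) = 768; group ≅ (Z/3360Z)^* ≅ Z/2Z × Z/2Z × Z/4Z × Z/6Z × Z/8Z

The n-th cyclotomic polynomial Φ_3360(x) is the minimal polynomial of zeta_3360 over Q and has degree phi(3360) = 768. So Q(zeta_3360) is a degree-768 Galois extension with Galois group (Z/3360Z)^*. By CRT, (Z/3360Z)^* ≅ (Z/32Z)^* × (Z/3Z)^* × (Z/5Z)^* × (Z/7Z)^*. Each prime-power unit group is (Z/32Z)^* ≅ Z/2Z × Z/8Z; (Z/3Z)^* ≅ Z/2Z; (Z/5Z)^* ≅ Z/4Z; (Z/7Z)^* ≅ Z/6Z. Hence Gal(Q(zeta_3360)/Q) ≅ Z/2Z × Z/2Z × Z/4Z × Z/6Z × Z/8Z.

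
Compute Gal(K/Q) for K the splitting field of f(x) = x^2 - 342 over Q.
Gal(K/Q) = Z/2Z (cyclic of order 2)

x^2 - 342 is irreducible over Q since 342 is not a rational square. The splitting field Q(sqrt(342)) has degree 2 over Q, and its unique nontrivial automorphism is sqrt(342) ↦ -sqrt(342). Hence Gal(Q(sqrt(342))/Q) = Z/2Z.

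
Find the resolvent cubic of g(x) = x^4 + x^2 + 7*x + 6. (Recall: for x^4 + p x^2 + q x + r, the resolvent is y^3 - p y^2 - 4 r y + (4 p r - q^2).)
h(y) = y^3 - y^2 - 24*y - 25

Identify coefficients: p = 1, q = 7, r = 6.
Plug into h(y) = y^3 - p y^2 - 4 r y + (4 p r - q^2):
  h(y) = y^3 - (1) y^2 - 4*(6) y + (4*(1)*(6) - (7)^2)
       = y^3 + (-1) y^2 + (-24) y + (-25).
Simplifying: h(y) = y^3 - y^2 - 24*y - 25.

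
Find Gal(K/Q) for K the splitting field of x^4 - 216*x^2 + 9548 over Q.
Gal(K/Q) = V_4 (Klein four-group, Z/2Z × Z/2Z)

f factors as (x^2 - 154)(x^2 - 62), so the splitting field is K = Q(sqrt(154), sqrt(62)). The elements 154, 62, 9548 are all non-squares in Q, so sqrt(154) and sqrt(62) generate independent quadratic extensions. Thus [K:Q] = 4 and Gal(K/Q) is generated by the two order-2 automorphisms sqrt(154) ↦ -sqrt(154) and sqrt(62) ↦ -sqrt(62), giving V_4.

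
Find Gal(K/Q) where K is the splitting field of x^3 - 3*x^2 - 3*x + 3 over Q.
Gal(K/Q) = S_3 (symmetric group of order 6)

Compute the discriminant of x^3 + (-3)*x^2 + (-3)*x + (3): Δ = 756. Since Δ is not a rational square, the Galois group is not contained in A_3; it must be the full S_3 (irreducibility of the cubic rules out anything smaller).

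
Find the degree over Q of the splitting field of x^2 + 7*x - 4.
[K:Q] = 2

The discriminant of x^2 + (7)*x + (-4) is b^2 - 4c = 49 - (-16) = 65. Since 65 is not a perfect square in Q, the polynomial is irreducible over Q. Its two roots generate a degree-2 extension, so [K:Q] = 2.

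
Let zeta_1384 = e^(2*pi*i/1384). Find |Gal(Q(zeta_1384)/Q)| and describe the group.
|Gal(Q(zeta_1384)/Q)| = phi(1384) = 688; group ≅ (Z/1384Z)^* ≅ Z/2Z × Z/2Z × Z/172Z

The n-th cyclotomic polynomial Φ_1384(x) is the minimal polynomial of zeta_1384 over Q and has degree phi(1384) = 688. So Q(zeta_1384) is a degree-688 Galois extension with Galois group (Z/1384Z)^*. By CRT, (Z/1384Z)^* ≅ (Z/8Z)^* × (Z/173Z)^*. Each prime-power unit group is (Z/8Z)^* ≅ Z/2Z × Z/2Z; (Z/173Z)^* ≅ Z/172Z. Hence Gal(Q(zeta_1384)/Q) ≅ Z/2Z × Z/2Z × Z/172Z.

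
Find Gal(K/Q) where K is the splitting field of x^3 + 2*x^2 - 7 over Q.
Gal(K/Q) = S_3 (symmetric group of order 6)

Compute the discriminant of x^3 + (2)*x^2 + (0)*x + (-7): Δ = -1099. Since Δ is not a rational square, the Galois group is not contained in A_3; it must be the full S_3 (irreducibility of the cubic rules out anything smaller).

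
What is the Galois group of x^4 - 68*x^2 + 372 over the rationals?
Gal(K/Q) = V_4 (Klein four-group, Z/2Z × Z/2Z)

f factors as (x^2 - 6)(x^2 - 62), so the splitting field is K = Q(sqrt(6), sqrt(62)). The elements 6, 62, 372 are all non-squares in Q, so sqrt(6) and sqrt(62) generate independent quadratic extensions. Thus [K:Q] = 4 and Gal(K/Q) is generated by the two order-2 automorphisms sqrt(6) ↦ -sqrt(6) and sqrt(62) ↦ -sqrt(62), giving V_4.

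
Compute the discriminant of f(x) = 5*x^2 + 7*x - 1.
Δ = 69

For a quadratic a x^2 + b x + c the discriminant is Δ = b^2 - 4ac = (7)^2 - 4*(5)*(-1) = 49 - (-20) = 69.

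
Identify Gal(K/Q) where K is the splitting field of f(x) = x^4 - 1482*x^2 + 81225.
Gal(K/Q) = Z/2Z (cyclic of order 2)

f factors as (x^2 - 1425)(x^2 - 57), so the splitting field is K = Q(sqrt(1425), sqrt(57)). The squarefree part of 1425 is 57 and the squarefree part of 57 is also 57, so sqrt(1425) and sqrt(57) are both rational multiples of sqrt(57). Hence Q(sqrt(1425)) = Q(sqrt(57)) = Q(sqrt(57)), and the splitting field collapses to a single degree-2 extension with Galois group Z/2Z.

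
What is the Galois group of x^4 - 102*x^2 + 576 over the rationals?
Gal(K/Q) = Z/2Z (cyclic of order 2)

f factors as (x^2 - 96)(x^2 - 6), so the splitting field is K = Q(sqrt(96), sqrt(6)). The squarefree part of 96 is 6 and the squarefree part of 6 is also 6, so sqrt(96) and sqrt(6) are both rational multiples of sqrt(6). Hence Q(sqrt(96)) = Q(sqrt(6)) = Q(sqrt(6)), and the splitting field collapses to a single degree-2 extension with Galois group Z/2Z.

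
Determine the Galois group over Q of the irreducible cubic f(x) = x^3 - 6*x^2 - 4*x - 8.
Gal(K/Q) = S_3 (symmetric group of order 6)

Compute the discriminant of x^3 + (-6)*x^2 + (-4)*x + (-8): Δ = -11264. Since Δ is not a rational square, the Galois group is not contained in A_3; it must be the full S_3 (irreducibility of the cubic rules out anything smaller).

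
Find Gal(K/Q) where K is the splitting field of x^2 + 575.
Gal(K/Q) = Z/2Z (cyclic of order 2)

x^2 + 575 is irreducible over Q since -575 is not a rational square. The splitting field Q(sqrt(-575)) has degree 2 over Q, and its unique nontrivial automorphism is sqrt(-575) ↦ -sqrt(-575). Hence Gal(Q(sqrt(-575))/Q) = Z/2Z.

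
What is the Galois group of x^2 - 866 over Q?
Gal(K/Q) = Z/2Z (cyclic of order 2)

x^2 - 866 is irreducible over Q since 866 is not a rational square. The splitting field Q(sqrt(866)) has degree 2 over Q, and its unique nontrivial automorphism is sqrt(866) ↦ -sqrt(866). Hence Gal(Q(sqrt(866))/Q) = Z/2Z.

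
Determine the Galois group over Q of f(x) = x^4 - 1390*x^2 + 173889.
Gal(K/Q) = Z/2Z (cyclic of order 2)

f factors as (x^2 - 1251)(x^2 - 139), so the splitting field is K = Q(sqrt(1251), sqrt(139)). The squarefree part of 1251 is 139 and the squarefree part of 139 is also 139, so sqrt(1251) and sqrt(139) are both rational multiples of sqrt(139). Hence Q(sqrt(1251)) = Q(sqrt(139)) = Q(sqrt(139)), and the splitting field collapses to a single degree-2 extension with Galois group Z/2Z.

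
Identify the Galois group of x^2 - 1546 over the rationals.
Gal(K/Q) = Z/2Z (cyclic of order 2)

x^2 - 1546 is irreducible over Q since 1546 is not a rational square. The splitting field Q(sqrt(1546)) has degree 2 over Q, and its unique nontrivial automorphism is sqrt(1546) ↦ -sqrt(1546). Hence Gal(Q(sqrt(1546))/Q) = Z/2Z.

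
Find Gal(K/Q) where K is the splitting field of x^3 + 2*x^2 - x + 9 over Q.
Gal(K/Q) = S_3 (symmetric group of order 6)

Compute the discriminant of x^3 + (2)*x^2 + (-1)*x + (9): Δ = -2791. Since Δ is not a rational square, the Galois group is not contained in A_3; it must be the full S_3 (irreducibility of the cubic rules out anything smaller).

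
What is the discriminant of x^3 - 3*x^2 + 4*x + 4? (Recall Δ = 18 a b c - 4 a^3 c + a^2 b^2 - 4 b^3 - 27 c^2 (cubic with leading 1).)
Δ = -976

For x^3 + a x^2 + b x + c the discriminant is Δ = 18 a b c - 4 a^3 c + a^2 b^2 - 4 b^3 - 27 c^2.
Plug a = -3, b = 4, c = 4:
  18*(-3)*(4)*(4) - 4*(-3)^3*(4) + (-3)^2*(4)^2 - 4*(4)^3 - 27*(4)^2
  = -864 + (432) + 144 + (-256) + (-432)
  = -976.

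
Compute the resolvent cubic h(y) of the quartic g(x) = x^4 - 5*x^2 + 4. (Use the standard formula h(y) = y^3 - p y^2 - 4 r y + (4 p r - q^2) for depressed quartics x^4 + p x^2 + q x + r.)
h(y) = y^3 + 5*y^2 - 16*y - 80

Identify coefficients: p = -5, q = 0, r = 4.
Plug into h(y) = y^3 - p y^2 - 4 r y + (4 p r - q^2):
  h(y) = y^3 - (-5) y^2 - 4*(4) y + (4*(-5)*(4) - (0)^2)
       = y^3 + (5) y^2 + (-16) y + (-80).
Simplifying: h(y) = y^3 + 5*y^2 - 16*y - 80.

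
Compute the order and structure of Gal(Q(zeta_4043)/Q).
|Gal(Q(zeta_4043)/Q)| = phi(4043) = 3720; group ≅ (Z/4043Z)^* ≅ Z/12Z × Z/310Z

The n-th cyclotomic polynomial Φ_4043(x) is the minimal polynomial of zeta_4043 over Q and has degree phi(4043) = 3720. So Q(zeta_4043) is a degree-3720 Galois extension with Galois group (Z/4043Z)^*. By CRT, (Z/4043Z)^* ≅ (Z/13Z)^* × (Z/311Z)^*. Each prime-power unit group is (Z/13Z)^* ≅ Z/12Z; (Z/311Z)^* ≅ Z/310Z. Hence Gal(Q(zeta_4043)/Q) ≅ Z/12Z × Z/310Z.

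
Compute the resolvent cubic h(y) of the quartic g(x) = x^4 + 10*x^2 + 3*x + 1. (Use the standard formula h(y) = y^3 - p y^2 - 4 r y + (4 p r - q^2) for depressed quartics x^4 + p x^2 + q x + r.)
h(y) = y^3 - 10*y^2 - 4*y + 31

Identify coefficients: p = 10, q = 3, r = 1.
Plug into h(y) = y^3 - p y^2 - 4 r y + (4 p r - q^2):
  h(y) = y^3 - (10) y^2 - 4*(1) y + (4*(10)*(1) - (3)^2)
       = y^3 + (-10) y^2 + (-4) y + (31).
Simplifying: h(y) = y^3 - 10*y^2 - 4*y + 31.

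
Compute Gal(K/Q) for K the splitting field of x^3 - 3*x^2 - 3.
Gal(K/Q) = S_3 (symmetric group of order 6)

Compute the discriminant of x^3 + (-3)*x^2 + (0)*x + (-3): Δ = -567. Since Δ is not a rational square, the Galois group is not contained in A_3; it must be the full S_3 (irreducibility of the cubic rules out anything smaller).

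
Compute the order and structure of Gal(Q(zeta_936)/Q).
|Gal(Q(zeta_936)/Q)| = phi(936) = 288; group ≅ (Z/936Z)^* ≅ Z/2Z × Z/2Z × Z/6Z × Z/12Z

The n-th cyclotomic polynomial Φ_936(x) is the minimal polynomial of zeta_936 over Q and has degree phi(936) = 288. So Q(zeta_936) is a degree-288 Galois extension with Galois group (Z/936Z)^*. By CRT, (Z/936Z)^* ≅ (Z/8Z)^* × (Z/9Z)^* × (Z/13Z)^*. Each prime-power unit group is (Z/8Z)^* ≅ Z/2Z × Z/2Z; (Z/9Z)^* ≅ Z/6Z; (Z/13Z)^* ≅ Z/12Z. Hence Gal(Q(zeta_936)/Q) ≅ Z/2Z × Z/2Z × Z/6Z × Z/12Z.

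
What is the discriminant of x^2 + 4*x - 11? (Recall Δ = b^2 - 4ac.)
Δ = 60

For a quadratic a x^2 + b x + c the discriminant is Δ = b^2 - 4ac = (4)^2 - 4*(1)*(-11) = 16 - (-44) = 60.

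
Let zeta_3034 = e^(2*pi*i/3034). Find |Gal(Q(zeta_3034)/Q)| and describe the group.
|Gal(Q(zeta_3034)/Q)| = phi(3034) = 1440; group ≅ (Z/3034Z)^* ≅ Z/36Z × Z/40Z

The n-th cyclotomic polynomial Φ_3034(x) is the minimal polynomial of zeta_3034 over Q and has degree phi(3034) = 1440. So Q(zeta_3034) is a degree-1440 Galois extension with Galois group (Z/3034Z)^*. By CRT, (Z/3034Z)^* ≅ (Z/2Z)^* × (Z/37Z)^* × (Z/41Z)^*. Each prime-power unit group is (Z/2Z)^* ≅ trivial group (order 1); (Z/37Z)^* ≅ Z/36Z; (Z/41Z)^* ≅ Z/40Z. Hence Gal(Q(zeta_3034)/Q) ≅ Z/36Z × Z/40Z.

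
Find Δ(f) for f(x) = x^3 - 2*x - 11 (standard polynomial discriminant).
Δ = -3235

For a depressed cubic x^3 + p x + q the discriminant is Δ = -4 p^3 - 27 q^2 = -4*(-2)^3 - 27*(-11)^2 = 32 - 3267 = -3235.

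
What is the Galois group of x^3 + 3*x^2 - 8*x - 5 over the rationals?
Gal(K/Q) = S_3 (symmetric group of order 6)

Compute the discriminant of x^3 + (3)*x^2 + (-8)*x + (-5): Δ = 4649. Since Δ is not a rational square, the Galois group is not contained in A_3; it must be the full S_3 (irreducibility of the cubic rules out anything smaller).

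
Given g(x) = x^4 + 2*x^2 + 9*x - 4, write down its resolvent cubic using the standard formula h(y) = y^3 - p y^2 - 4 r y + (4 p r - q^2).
h(y) = y^3 - 2*y^2 + 16*y - 113

Identify coefficients: p = 2, q = 9, r = -4.
Plug into h(y) = y^3 - p y^2 - 4 r y + (4 p r - q^2):
  h(y) = y^3 - (2) y^2 - 4*(-4) y + (4*(2)*(-4) - (9)^2)
       = y^3 + (-2) y^2 + (16) y + (-113).
Simplifying: h(y) = y^3 - 2*y^2 + 16*y - 113.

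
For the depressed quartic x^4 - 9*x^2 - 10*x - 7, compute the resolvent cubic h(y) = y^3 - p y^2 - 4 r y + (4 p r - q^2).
h(y) = y^3 + 9*y^2 + 28*y + 152

Identify coefficients: p = -9, q = -10, r = -7.
Plug into h(y) = y^3 - p y^2 - 4 r y + (4 p r - q^2):
  h(y) = y^3 - (-9) y^2 - 4*(-7) y + (4*(-9)*(-7) - (-10)^2)
       = y^3 + (9) y^2 + (28) y + (152).
Simplifying: h(y) = y^3 + 9*y^2 + 28*y + 152.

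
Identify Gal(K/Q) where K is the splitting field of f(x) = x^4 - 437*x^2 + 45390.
Gal(K/Q) = V_4 (Klein four-group, Z/2Z × Z/2Z)

f factors as (x^2 - 170)(x^2 - 267), so the splitting field is K = Q(sqrt(170), sqrt(267)). The elements 170, 267, 45390 are all non-squares in Q, so sqrt(170) and sqrt(267) generate independent quadratic extensions. Thus [K:Q] = 4 and Gal(K/Q) is generated by the two order-2 automorphisms sqrt(170) ↦ -sqrt(170) and sqrt(267) ↦ -sqrt(267), giving V_4.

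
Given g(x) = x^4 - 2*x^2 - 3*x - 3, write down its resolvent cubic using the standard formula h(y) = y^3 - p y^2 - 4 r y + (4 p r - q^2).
h(y) = y^3 + 2*y^2 + 12*y + 15

Identify coefficients: p = -2, q = -3, r = -3.
Plug into h(y) = y^3 - p y^2 - 4 r y + (4 p r - q^2):
  h(y) = y^3 - (-2) y^2 - 4*(-3) y + (4*(-2)*(-3) - (-3)^2)
       = y^3 + (2) y^2 + (12) y + (15).
Simplifying: h(y) = y^3 + 2*y^2 + 12*y + 15.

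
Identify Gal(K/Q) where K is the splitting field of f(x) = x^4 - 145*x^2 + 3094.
Gal(K/Q) = V_4 (Klein four-group, Z/2Z × Z/2Z)

f factors as (x^2 - 26)(x^2 - 119), so the splitting field is K = Q(sqrt(26), sqrt(119)). The elements 26, 119, 3094 are all non-squares in Q, so sqrt(26) and sqrt(119) generate independent quadratic extensions. Thus [K:Q] = 4 and Gal(K/Q) is generated by the two order-2 automorphisms sqrt(26) ↦ -sqrt(26) and sqrt(119) ↦ -sqrt(119), giving V_4.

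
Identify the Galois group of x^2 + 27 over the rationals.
Gal(K/Q) = Z/2Z (cyclic of order 2)

x^2 + 27 is irreducible over Q since -27 is not a rational square. The splitting field Q(sqrt(-27)) has degree 2 over Q, and its unique nontrivial automorphism is sqrt(-27) ↦ -sqrt(-27). Hence Gal(Q(sqrt(-27))/Q) = Z/2Z.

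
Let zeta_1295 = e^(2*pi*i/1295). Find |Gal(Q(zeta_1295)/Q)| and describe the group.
|Gal(Q(zeta_1295)/Q)| = phi(1295) = 864; group ≅ (Z/1295Z)^* ≅ Z/4Z × Z/6Z × Z/36Z

The n-th cyclotomic polynomial Φ_1295(x) is the minimal polynomial of zeta_1295 over Q and has degree phi(1295) = 864. So Q(zeta_1295) is a degree-864 Galois extension with Galois group (Z/1295Z)^*. By CRT, (Z/1295Z)^* ≅ (Z/5Z)^* × (Z/7Z)^* × (Z/37Z)^*. Each prime-power unit group is (Z/5Z)^* ≅ Z/4Z; (Z/7Z)^* ≅ Z/6Z; (Z/37Z)^* ≅ Z/36Z. Hence Gal(Q(zeta_1295)/Q) ≅ Z/4Z × Z/6Z × Z/36Z.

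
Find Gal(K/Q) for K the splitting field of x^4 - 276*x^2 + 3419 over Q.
Gal(K/Q) = V_4 (Klein four-group, Z/2Z × Z/2Z)

f factors as (x^2 - 13)(x^2 - 263), so the splitting field is K = Q(sqrt(13), sqrt(263)). The elements 13, 263, 3419 are all non-squares in Q, so sqrt(13) and sqrt(263) generate independent quadratic extensions. Thus [K:Q] = 4 and Gal(K/Q) is generated by the two order-2 automorphisms sqrt(13) ↦ -sqrt(13) and sqrt(263) ↦ -sqrt(263), giving V_4.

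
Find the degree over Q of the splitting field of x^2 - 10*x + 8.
[K:Q] = 2

The discriminant of x^2 + (-10)*x + (8) is b^2 - 4c = 100 - (32) = 68. Since 68 is not a perfect square in Q, the polynomial is irreducible over Q. Its two roots generate a degree-2 extension, so [K:Q] = 2.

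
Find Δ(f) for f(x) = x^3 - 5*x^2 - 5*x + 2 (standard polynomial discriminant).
Δ = 2917

For x^3 + a x^2 + b x + c the discriminant is Δ = 18 a b c - 4 a^3 c + a^2 b^2 - 4 b^3 - 27 c^2.
Plug a = -5, b = -5, c = 2:
  18*(-5)*(-5)*(2) - 4*(-5)^3*(2) + (-5)^2*(-5)^2 - 4*(-5)^3 - 27*(2)^2
  = 900 + (1000) + 625 + (500) + (-108)
  = 2917.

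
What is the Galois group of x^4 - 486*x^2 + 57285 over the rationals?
Gal(K/Q) = V_4 (Klein four-group, Z/2Z × Z/2Z)

f factors as (x^2 - 201)(x^2 - 285), so the splitting field is K = Q(sqrt(201), sqrt(285)). The elements 201, 285, 57285 are all non-squares in Q, so sqrt(201) and sqrt(285) generate independent quadratic extensions. Thus [K:Q] = 4 and Gal(K/Q) is generated by the two order-2 automorphisms sqrt(201) ↦ -sqrt(201) and sqrt(285) ↦ -sqrt(285), giving V_4.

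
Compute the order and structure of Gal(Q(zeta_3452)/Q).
|Gal(Q(zeta_3452)/Q)| = phi(3452) = 1724; group ≅ (Z/3452Z)^* ≅ Z/2Z × Z/862Z

The n-th cyclotomic polynomial Φ_3452(x) is the minimal polynomial of zeta_3452 over Q and has degree phi(3452) = 1724. So Q(zeta_3452) is a degree-1724 Galois extension with Galois group (Z/3452Z)^*. By CRT, (Z/3452Z)^* ≅ (Z/4Z)^* × (Z/863Z)^*. Each prime-power unit group is (Z/4Z)^* ≅ Z/2Z; (Z/863Z)^* ≅ Z/862Z. Hence Gal(Q(zeta_3452)/Q) ≅ Z/2Z × Z/862Z.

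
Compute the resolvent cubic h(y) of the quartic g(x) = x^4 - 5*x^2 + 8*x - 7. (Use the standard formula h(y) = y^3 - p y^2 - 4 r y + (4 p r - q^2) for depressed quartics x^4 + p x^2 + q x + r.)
h(y) = y^3 + 5*y^2 + 28*y + 76

Identify coefficients: p = -5, q = 8, r = -7.
Plug into h(y) = y^3 - p y^2 - 4 r y + (4 p r - q^2):
  h(y) = y^3 - (-5) y^2 - 4*(-7) y + (4*(-5)*(-7) - (8)^2)
       = y^3 + (5) y^2 + (28) y + (76).
Simplifying: h(y) = y^3 + 5*y^2 + 28*y + 76.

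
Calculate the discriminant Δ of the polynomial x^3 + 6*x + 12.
Δ = -4752

For a depressed cubic x^3 + p x + q the discriminant is Δ = -4 p^3 - 27 q^2 = -4*(6)^3 - 27*(12)^2 = -864 - 3888 = -4752.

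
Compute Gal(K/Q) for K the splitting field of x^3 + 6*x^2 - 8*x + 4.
Gal(K/Q) = S_3 (symmetric group of order 6)

Compute the discriminant of x^3 + (6)*x^2 + (-8)*x + (4): Δ = -2992. Since Δ is not a rational square, the Galois group is not contained in A_3; it must be the full S_3 (irreducibility of the cubic rules out anything smaller).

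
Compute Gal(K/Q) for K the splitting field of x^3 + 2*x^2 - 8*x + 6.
Gal(K/Q) = S_3 (symmetric group of order 6)

Compute the discriminant of x^3 + (2)*x^2 + (-8)*x + (6): Δ = -588. Since Δ is not a rational square, the Galois group is not contained in A_3; it must be the full S_3 (irreducibility of the cubic rules out anything smaller).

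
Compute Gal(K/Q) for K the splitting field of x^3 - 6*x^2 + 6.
Gal(K/Q) = S_3 (symmetric group of order 6)

Compute the discriminant of x^3 + (-6)*x^2 + (0)*x + (6): Δ = 4212. Since Δ is not a rational square, the Galois group is not contained in A_3; it must be the full S_3 (irreducibility of the cubic rules out anything smaller).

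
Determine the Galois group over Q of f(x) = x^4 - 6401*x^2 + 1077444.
Gal(K/Q) = Z/2Z (cyclic of order 2)

f factors as (x^2 - 173)(x^2 - 6228), so the splitting field is K = Q(sqrt(173), sqrt(6228)). The squarefree part of 173 is 173 and the squarefree part of 6228 is also 173, so sqrt(173) and sqrt(6228) are both rational multiples of sqrt(173). Hence Q(sqrt(173)) = Q(sqrt(6228)) = Q(sqrt(173)), and the splitting field collapses to a single degree-2 extension with Galois group Z/2Z.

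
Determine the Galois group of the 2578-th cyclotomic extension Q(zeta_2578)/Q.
|Gal(Q(zeta_2578)/Q)| = phi(2578) = 1288; group ≅ (Z/2578Z)^* ≅ Z/1288Z

The n-th cyclotomic polynomial Φ_2578(x) is the minimal polynomial of zeta_2578 over Q and has degree phi(2578) = 1288. So Q(zeta_2578) is a degree-1288 Galois extension with Galois group (Z/2578Z)^*. By CRT, (Z/2578Z)^* ≅ (Z/2Z)^* × (Z/1289Z)^*. Each prime-power unit group is (Z/2Z)^* ≅ trivial group (order 1); (Z/1289Z)^* ≅ Z/1288Z. Hence Gal(Q(zeta_2578)/Q) ≅ Z/1288Z.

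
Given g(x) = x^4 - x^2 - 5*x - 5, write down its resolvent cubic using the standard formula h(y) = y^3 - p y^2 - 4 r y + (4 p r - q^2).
h(y) = y^3 + y^2 + 20*y - 5

Identify coefficients: p = -1, q = -5, r = -5.
Plug into h(y) = y^3 - p y^2 - 4 r y + (4 p r - q^2):
  h(y) = y^3 - (-1) y^2 - 4*(-5) y + (4*(-1)*(-5) - (-5)^2)
       = y^3 + (1) y^2 + (20) y + (-5).
Simplifying: h(y) = y^3 + y^2 + 20*y - 5.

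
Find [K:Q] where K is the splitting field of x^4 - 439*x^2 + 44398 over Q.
[K:Q] = 4

f factors as (x^2 - 281)(x^2 - 158); the splitting field is K = Q(sqrt(281), sqrt(158)). Since 281, 158, and 44398 are all non-squares in Q, the three subfields Q(sqrt(281)), Q(sqrt(158)), Q(sqrt(44398)) are distinct degree-2 extensions, so [K:Q] = 4 (Klein four Galois group).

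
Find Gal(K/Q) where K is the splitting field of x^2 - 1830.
Gal(K/Q) = Z/2Z (cyclic of order 2)

x^2 - 1830 is irreducible over Q since 1830 is not a rational square. The splitting field Q(sqrt(1830)) has degree 2 over Q, and its unique nontrivial automorphism is sqrt(1830) ↦ -sqrt(1830). Hence Gal(Q(sqrt(1830))/Q) = Z/2Z.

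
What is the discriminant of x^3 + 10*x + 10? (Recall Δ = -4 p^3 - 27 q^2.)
Δ = -6700

For a depressed cubic x^3 + p x + q the discriminant is Δ = -4 p^3 - 27 q^2 = -4*(10)^3 - 27*(10)^2 = -4000 - 2700 = -6700.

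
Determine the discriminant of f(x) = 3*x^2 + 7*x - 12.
Δ = 193

For a quadratic a x^2 + b x + c the discriminant is Δ = b^2 - 4ac = (7)^2 - 4*(3)*(-12) = 49 - (-144) = 193.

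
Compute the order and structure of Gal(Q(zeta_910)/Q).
|Gal(Q(zeta_910)/Q)| = phi(910) = 288; group ≅ (Z/910Z)^* ≅ Z/4Z × Z/6Z × Z/12Z

The n-th cyclotomic polynomial Φ_910(x) is the minimal polynomial of zeta_910 over Q and has degree phi(910) = 288. So Q(zeta_910) is a degree-288 Galois extension with Galois group (Z/910Z)^*. By CRT, (Z/910Z)^* ≅ (Z/2Z)^* × (Z/5Z)^* × (Z/7Z)^* × (Z/13Z)^*. Each prime-power unit group is (Z/2Z)^* ≅ trivial group (order 1); (Z/5Z)^* ≅ Z/4Z; (Z/7Z)^* ≅ Z/6Z; (Z/13Z)^* ≅ Z/12Z. Hence Gal(Q(zeta_910)/Q) ≅ Z/4Z × Z/6Z × Z/12Z.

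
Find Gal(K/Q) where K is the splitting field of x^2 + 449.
Gal(K/Q) = Z/2Z (cyclic of order 2)

x^2 + 449 is irreducible over Q since -449 is not a rational square. The splitting field Q(sqrt(-449)) has degree 2 over Q, and its unique nontrivial automorphism is sqrt(-449) ↦ -sqrt(-449). Hence Gal(Q(sqrt(-449))/Q) = Z/2Z.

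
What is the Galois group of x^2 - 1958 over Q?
Gal(K/Q) = Z/2Z (cyclic of order 2)

x^2 - 1958 is irreducible over Q since 1958 is not a rational square. The splitting field Q(sqrt(1958)) has degree 2 over Q, and its unique nontrivial automorphism is sqrt(1958) ↦ -sqrt(1958). Hence Gal(Q(sqrt(1958))/Q) = Z/2Z.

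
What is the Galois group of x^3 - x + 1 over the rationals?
Gal(K/Q) = S_3 (symmetric group of order 6)

Compute the discriminant of x^3 + (0)*x^2 + (-1)*x + (1): Δ = -23. Since Δ is not a rational square, the Galois group is not contained in A_3; it must be the full S_3 (irreducibility of the cubic rules out anything smaller).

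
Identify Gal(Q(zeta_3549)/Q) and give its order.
|Gal(Q(zeta_3549)/Q)| = phi(3549) = 1872; group ≅ (Z/3549Z)^* ≅ Z/2Z × Z/6Z × Z/156Z

The n-th cyclotomic polynomial Φ_3549(x) is the minimal polynomial of zeta_3549 over Q and has degree phi(3549) = 1872. So Q(zeta_3549) is a degree-1872 Galois extension with Galois group (Z/3549Z)^*. By CRT, (Z/3549Z)^* ≅ (Z/3Z)^* × (Z/7Z)^* × (Z/169Z)^*. Each prime-power unit group is (Z/3Z)^* ≅ Z/2Z; (Z/7Z)^* ≅ Z/6Z; (Z/169Z)^* ≅ Z/156Z. Hence Gal(Q(zeta_3549)/Q) ≅ Z/2Z × Z/6Z × Z/156Z.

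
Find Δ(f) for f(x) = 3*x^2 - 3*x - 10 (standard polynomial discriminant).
Δ = 129

For a quadratic a x^2 + b x + c the discriminant is Δ = b^2 - 4ac = (-3)^2 - 4*(3)*(-10) = 9 - (-120) = 129.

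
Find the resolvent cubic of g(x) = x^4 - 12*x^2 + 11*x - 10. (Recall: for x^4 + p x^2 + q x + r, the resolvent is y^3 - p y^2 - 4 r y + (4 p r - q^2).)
h(y) = y^3 + 12*y^2 + 40*y + 359

Identify coefficients: p = -12, q = 11, r = -10.
Plug into h(y) = y^3 - p y^2 - 4 r y + (4 p r - q^2):
  h(y) = y^3 - (-12) y^2 - 4*(-10) y + (4*(-12)*(-10) - (11)^2)
       = y^3 + (12) y^2 + (40) y + (359).
Simplifying: h(y) = y^3 + 12*y^2 + 40*y + 359.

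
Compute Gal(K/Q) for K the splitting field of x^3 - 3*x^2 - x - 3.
Gal(K/Q) = S_3 (symmetric group of order 6)

Compute the discriminant of x^3 + (-3)*x^2 + (-1)*x + (-3): Δ = -716. Since Δ is not a rational square, the Galois group is not contained in A_3; it must be the full S_3 (irreducibility of the cubic rules out anything smaller).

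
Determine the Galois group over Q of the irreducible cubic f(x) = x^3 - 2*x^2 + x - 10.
Gal(K/Q) = S_3 (symmetric group of order 6)

Compute the discriminant of x^3 + (-2)*x^2 + (1)*x + (-10): Δ = -2660. Since Δ is not a rational square, the Galois group is not contained in A_3; it must be the full S_3 (irreducibility of the cubic rules out anything smaller).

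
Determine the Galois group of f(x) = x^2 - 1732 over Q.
Gal(K/Q) = Z/2Z (cyclic of order 2)

x^2 - 1732 is irreducible over Q since 1732 is not a rational square. The splitting field Q(sqrt(1732)) has degree 2 over Q, and its unique nontrivial automorphism is sqrt(1732) ↦ -sqrt(1732). Hence Gal(Q(sqrt(1732))/Q) = Z/2Z.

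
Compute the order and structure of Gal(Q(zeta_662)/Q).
|Gal(Q(zeta_662)/Q)| = phi(662) = 330; group ≅ (Z/662Z)^* ≅ Z/330Z

The n-th cyclotomic polynomial Φ_662(x) is the minimal polynomial of zeta_662 over Q and has degree phi(662) = 330. So Q(zeta_662) is a degree-330 Galois extension with Galois group (Z/662Z)^*. By CRT, (Z/662Z)^* ≅ (Z/2Z)^* × (Z/331Z)^*. Each prime-power unit group is (Z/2Z)^* ≅ trivial group (order 1); (Z/331Z)^* ≅ Z/330Z. Hence Gal(Q(zeta_662)/Q) ≅ Z/330Z.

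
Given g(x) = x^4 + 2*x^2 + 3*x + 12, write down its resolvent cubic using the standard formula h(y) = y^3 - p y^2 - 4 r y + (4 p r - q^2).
h(y) = y^3 - 2*y^2 - 48*y + 87

Identify coefficients: p = 2, q = 3, r = 12.
Plug into h(y) = y^3 - p y^2 - 4 r y + (4 p r - q^2):
  h(y) = y^3 - (2) y^2 - 4*(12) y + (4*(2)*(12) - (3)^2)
       = y^3 + (-2) y^2 + (-48) y + (87).
Simplifying: h(y) = y^3 - 2*y^2 - 48*y + 87.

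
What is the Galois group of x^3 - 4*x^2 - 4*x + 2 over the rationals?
Gal(K/Q) = S_3 (symmetric group of order 6)

Compute the discriminant of x^3 + (-4)*x^2 + (-4)*x + (2): Δ = 1492. Since Δ is not a rational square, the Galois group is not contained in A_3; it must be the full S_3 (irreducibility of the cubic rules out anything smaller).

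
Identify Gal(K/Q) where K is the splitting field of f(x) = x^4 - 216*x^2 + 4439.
Gal(K/Q) = V_4 (Klein four-group, Z/2Z × Z/2Z)

f factors as (x^2 - 193)(x^2 - 23), so the splitting field is K = Q(sqrt(193), sqrt(23)). The elements 193, 23, 4439 are all non-squares in Q, so sqrt(193) and sqrt(23) generate independent quadratic extensions. Thus [K:Q] = 4 and Gal(K/Q) is generated by the two order-2 automorphisms sqrt(193) ↦ -sqrt(193) and sqrt(23) ↦ -sqrt(23), giving V_4.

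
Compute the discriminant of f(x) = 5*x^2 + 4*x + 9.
Δ = -164

For a quadratic a x^2 + b x + c the discriminant is Δ = b^2 - 4ac = (4)^2 - 4*(5)*(9) = 16 - (180) = -164.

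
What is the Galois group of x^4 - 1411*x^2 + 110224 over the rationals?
Gal(K/Q) = Z/2Z (cyclic of order 2)

f factors as (x^2 - 83)(x^2 - 1328), so the splitting field is K = Q(sqrt(83), sqrt(1328)). The squarefree part of 83 is 83 and the squarefree part of 1328 is also 83, so sqrt(83) and sqrt(1328) are both rational multiples of sqrt(83). Hence Q(sqrt(83)) = Q(sqrt(1328)) = Q(sqrt(83)), and the splitting field collapses to a single degree-2 extension with Galois group Z/2Z.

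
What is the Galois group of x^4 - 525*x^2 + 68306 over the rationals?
Gal(K/Q) = V_4 (Klein four-group, Z/2Z × Z/2Z)

f factors as (x^2 - 238)(x^2 - 287), so the splitting field is K = Q(sqrt(238), sqrt(287)). The elements 238, 287, 68306 are all non-squares in Q, so sqrt(238) and sqrt(287) generate independent quadratic extensions. Thus [K:Q] = 4 and Gal(K/Q) is generated by the two order-2 automorphisms sqrt(238) ↦ -sqrt(238) and sqrt(287) ↦ -sqrt(287), giving V_4.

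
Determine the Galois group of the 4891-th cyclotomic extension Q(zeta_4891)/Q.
|Gal(Q(zeta_4891)/Q)| = phi(4891) = 4752; group ≅ (Z/4891Z)^* ≅ Z/66Z × Z/72Z

The n-th cyclotomic polynomial Φ_4891(x) is the minimal polynomial of zeta_4891 over Q and has degree phi(4891) = 4752. So Q(zeta_4891) is a degree-4752 Galois extension with Galois group (Z/4891Z)^*. By CRT, (Z/4891Z)^* ≅ (Z/67Z)^* × (Z/73Z)^*. Each prime-power unit group is (Z/67Z)^* ≅ Z/66Z; (Z/73Z)^* ≅ Z/72Z. Hence Gal(Q(zeta_4891)/Q) ≅ Z/66Z × Z/72Z.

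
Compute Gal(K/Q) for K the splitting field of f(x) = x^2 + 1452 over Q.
Gal(K/Q) = Z/2Z (cyclic of order 2)

x^2 + 1452 is irreducible over Q since -1452 is not a rational square. The splitting field Q(sqrt(-1452)) has degree 2 over Q, and its unique nontrivial automorphism is sqrt(-1452) ↦ -sqrt(-1452). Hence Gal(Q(sqrt(-1452))/Q) = Z/2Z.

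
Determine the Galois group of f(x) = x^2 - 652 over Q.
Gal(K/Q) = Z/2Z (cyclic of order 2)

x^2 - 652 is irreducible over Q since 652 is not a rational square. The splitting field Q(sqrt(652)) has degree 2 over Q, and its unique nontrivial automorphism is sqrt(652) ↦ -sqrt(652). Hence Gal(Q(sqrt(652))/Q) = Z/2Z.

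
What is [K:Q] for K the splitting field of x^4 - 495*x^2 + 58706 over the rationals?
[K:Q] = 4

f factors as (x^2 - 298)(x^2 - 197); the splitting field is K = Q(sqrt(298), sqrt(197)). Since 298, 197, and 58706 are all non-squares in Q, the three subfields Q(sqrt(298)), Q(sqrt(197)), Q(sqrt(58706)) are distinct degree-2 extensions, so [K:Q] = 4 (Klein four Galois group).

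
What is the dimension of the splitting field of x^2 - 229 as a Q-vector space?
[K:Q] = 2

The polynomial x^2 - 229 is irreducible over Q since 229 is not a perfect square. Its splitting field is Q(sqrt(229)), which has degree 2 over Q.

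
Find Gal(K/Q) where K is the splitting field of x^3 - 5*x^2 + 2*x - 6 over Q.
Gal(K/Q) = S_3 (symmetric group of order 6)

Compute the discriminant of x^3 + (-5)*x^2 + (2)*x + (-6): Δ = -2824. Since Δ is not a rational square, the Galois group is not contained in A_3; it must be the full S_3 (irreducibility of the cubic rules out anything smaller).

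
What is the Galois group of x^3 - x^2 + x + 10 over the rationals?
Gal(K/Q) = S_3 (symmetric group of order 6)

Compute the discriminant of x^3 + (-1)*x^2 + (1)*x + (10): Δ = -2843. Since Δ is not a rational square, the Galois group is not contained in A_3; it must be the full S_3 (irreducibility of the cubic rules out anything smaller).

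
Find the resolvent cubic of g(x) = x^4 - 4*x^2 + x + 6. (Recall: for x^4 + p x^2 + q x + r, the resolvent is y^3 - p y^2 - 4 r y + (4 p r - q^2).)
h(y) = y^3 + 4*y^2 - 24*y - 97

Identify coefficients: p = -4, q = 1, r = 6.
Plug into h(y) = y^3 - p y^2 - 4 r y + (4 p r - q^2):
  h(y) = y^3 - (-4) y^2 - 4*(6) y + (4*(-4)*(6) - (1)^2)
       = y^3 + (4) y^2 + (-24) y + (-97).
Simplifying: h(y) = y^3 + 4*y^2 - 24*y - 97.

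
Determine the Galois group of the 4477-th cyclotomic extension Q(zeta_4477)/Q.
|Gal(Q(zeta_4477)/Q)| = phi(4477) = 3960; group ≅ (Z/4477Z)^* ≅ Z/36Z × Z/110Z

The n-th cyclotomic polynomial Φ_4477(x) is the minimal polynomial of zeta_4477 over Q and has degree phi(4477) = 3960. So Q(zeta_4477) is a degree-3960 Galois extension with Galois group (Z/4477Z)^*. By CRT, (Z/4477Z)^* ≅ (Z/121Z)^* × (Z/37Z)^*. Each prime-power unit group is (Z/121Z)^* ≅ Z/110Z; (Z/37Z)^* ≅ Z/36Z. Hence Gal(Q(zeta_4477)/Q) ≅ Z/36Z × Z/110Z.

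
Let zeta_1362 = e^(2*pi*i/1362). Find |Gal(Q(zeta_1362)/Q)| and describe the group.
|Gal(Q(zeta_1362)/Q)| = phi(1362) = 452; group ≅ (Z/1362Z)^* ≅ Z/2Z × Z/226Z

The n-th cyclotomic polynomial Φ_1362(x) is the minimal polynomial of zeta_1362 over Q and has degree phi(1362) = 452. So Q(zeta_1362) is a degree-452 Galois extension with Galois group (Z/1362Z)^*. By CRT, (Z/1362Z)^* ≅ (Z/2Z)^* × (Z/3Z)^* × (Z/227Z)^*. Each prime-power unit group is (Z/2Z)^* ≅ trivial group (order 1); (Z/3Z)^* ≅ Z/2Z; (Z/227Z)^* ≅ Z/226Z. Hence Gal(Q(zeta_1362)/Q) ≅ Z/2Z × Z/226Z.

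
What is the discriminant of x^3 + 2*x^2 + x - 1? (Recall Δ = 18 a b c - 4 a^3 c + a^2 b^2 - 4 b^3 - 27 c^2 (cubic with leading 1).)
Δ = -31

For x^3 + a x^2 + b x + c the discriminant is Δ = 18 a b c - 4 a^3 c + a^2 b^2 - 4 b^3 - 27 c^2.
Plug a = 2, b = 1, c = -1:
  18*(2)*(1)*(-1) - 4*(2)^3*(-1) + (2)^2*(1)^2 - 4*(1)^3 - 27*(-1)^2
  = -36 + (32) + 4 + (-4) + (-27)
  = -31.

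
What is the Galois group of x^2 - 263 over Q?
Gal(K/Q) = Z/2Z (cyclic of order 2)

x^2 - 263 is irreducible over Q since 263 is not a rational square. The splitting field Q(sqrt(263)) has degree 2 over Q, and its unique nontrivial automorphism is sqrt(263) ↦ -sqrt(263). Hence Gal(Q(sqrt(263))/Q) = Z/2Z.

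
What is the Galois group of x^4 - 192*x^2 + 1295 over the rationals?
Gal(K/Q) = V_4 (Klein four-group, Z/2Z × Z/2Z)

f factors as (x^2 - 185)(x^2 - 7), so the splitting field is K = Q(sqrt(185), sqrt(7)). The elements 185, 7, 1295 are all non-squares in Q, so sqrt(185) and sqrt(7) generate independent quadratic extensions. Thus [K:Q] = 4 and Gal(K/Q) is generated by the two order-2 automorphisms sqrt(185) ↦ -sqrt(185) and sqrt(7) ↦ -sqrt(7), giving V_4.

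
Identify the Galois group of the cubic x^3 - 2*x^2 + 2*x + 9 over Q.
Gal(K/Q) = S_3 (symmetric group of order 6)

Compute the discriminant of x^3 + (-2)*x^2 + (2)*x + (9): Δ = -2563. Since Δ is not a rational square, the Galois group is not contained in A_3; it must be the full S_3 (irreducibility of the cubic rules out anything smaller).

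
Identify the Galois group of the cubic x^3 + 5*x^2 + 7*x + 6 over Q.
Gal(K/Q) = S_3 (symmetric group of order 6)

Compute the discriminant of x^3 + (5)*x^2 + (7)*x + (6): Δ = -339. Since Δ is not a rational square, the Galois group is not contained in A_3; it must be the full S_3 (irreducibility of the cubic rules out anything smaller).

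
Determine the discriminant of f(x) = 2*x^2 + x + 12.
Δ = -95

For a quadratic a x^2 + b x + c the discriminant is Δ = b^2 - 4ac = (1)^2 - 4*(2)*(12) = 1 - (96) = -95.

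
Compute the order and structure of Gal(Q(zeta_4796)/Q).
|Gal(Q(zeta_4796)/Q)| = phi(4796) = 2160; group ≅ (Z/4796Z)^* ≅ Z/2Z × Z/10Z × Z/108Z

The n-th cyclotomic polynomial Φ_4796(x) is the minimal polynomial of zeta_4796 over Q and has degree phi(4796) = 2160. So Q(zeta_4796) is a degree-2160 Galois extension with Galois group (Z/4796Z)^*. By CRT, (Z/4796Z)^* ≅ (Z/4Z)^* × (Z/11Z)^* × (Z/109Z)^*. Each prime-power unit group is (Z/4Z)^* ≅ Z/2Z; (Z/11Z)^* ≅ Z/10Z; (Z/109Z)^* ≅ Z/108Z. Hence Gal(Q(zeta_4796)/Q) ≅ Z/2Z × Z/10Z × Z/108Z.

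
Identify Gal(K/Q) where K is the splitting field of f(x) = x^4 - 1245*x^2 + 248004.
Gal(K/Q) = Z/2Z (cyclic of order 2)

f factors as (x^2 - 996)(x^2 - 249), so the splitting field is K = Q(sqrt(996), sqrt(249)). The squarefree part of 996 is 249 and the squarefree part of 249 is also 249, so sqrt(996) and sqrt(249) are both rational multiples of sqrt(249). Hence Q(sqrt(996)) = Q(sqrt(249)) = Q(sqrt(249)), and the splitting field collapses to a single degree-2 extension with Galois group Z/2Z.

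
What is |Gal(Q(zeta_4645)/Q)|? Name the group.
|Gal(Q(zeta_4645)/Q)| = phi(4645) = 3712; group ≅ (Z/4645Z)^* ≅ Z/4Z × Z/928Z

The n-th cyclotomic polynomial Φ_4645(x) is the minimal polynomial of zeta_4645 over Q and has degree phi(4645) = 3712. So Q(zeta_4645) is a degree-3712 Galois extension with Galois group (Z/4645Z)^*. By CRT, (Z/4645Z)^* ≅ (Z/5Z)^* × (Z/929Z)^*. Each prime-power unit group is (Z/5Z)^* ≅ Z/4Z; (Z/929Z)^* ≅ Z/928Z. Hence Gal(Q(zeta_4645)/Q) ≅ Z/4Z × Z/928Z.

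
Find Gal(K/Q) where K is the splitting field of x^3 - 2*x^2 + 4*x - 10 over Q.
Gal(K/Q) = S_3 (symmetric group of order 6)

Compute the discriminant of x^3 + (-2)*x^2 + (4)*x + (-10): Δ = -1772. Since Δ is not a rational square, the Galois group is not contained in A_3; it must be the full S_3 (irreducibility of the cubic rules out anything smaller).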